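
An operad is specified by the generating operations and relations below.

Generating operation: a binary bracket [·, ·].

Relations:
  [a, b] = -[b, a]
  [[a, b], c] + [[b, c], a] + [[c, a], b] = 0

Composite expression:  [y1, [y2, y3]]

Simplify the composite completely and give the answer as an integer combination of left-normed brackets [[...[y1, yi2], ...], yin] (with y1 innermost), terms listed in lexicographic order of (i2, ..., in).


Skip Jacobi rewriting: expand, keep y1-initial words, read off terms.
Composite bracket: [y1, [y2, y3]]
Each bracket splits as ab - ba, giving 4 signed words (2^2 = 4).
Only words starting with y1 matter:
  y1y2y3 appears with sign +1, giving the term +[[y1, y2], y3]
  y1y3y2 appears with sign -1, giving the term -[[y1, y3], y2]

[[y1, y2], y3] - [[y1, y3], y2]


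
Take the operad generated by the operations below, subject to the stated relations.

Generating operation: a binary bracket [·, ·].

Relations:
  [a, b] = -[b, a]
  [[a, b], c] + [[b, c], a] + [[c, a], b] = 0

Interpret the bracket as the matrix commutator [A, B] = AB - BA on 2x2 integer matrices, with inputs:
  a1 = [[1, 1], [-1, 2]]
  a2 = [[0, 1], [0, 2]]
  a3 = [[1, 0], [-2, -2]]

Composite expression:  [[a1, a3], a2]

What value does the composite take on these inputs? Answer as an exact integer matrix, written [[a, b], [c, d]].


[a1, a3] = [[-2, -3], [-5, 2]]
[[a1, a3], a2] = [[5, -10], [10, -5]]

[[5, -10], [10, -5]]


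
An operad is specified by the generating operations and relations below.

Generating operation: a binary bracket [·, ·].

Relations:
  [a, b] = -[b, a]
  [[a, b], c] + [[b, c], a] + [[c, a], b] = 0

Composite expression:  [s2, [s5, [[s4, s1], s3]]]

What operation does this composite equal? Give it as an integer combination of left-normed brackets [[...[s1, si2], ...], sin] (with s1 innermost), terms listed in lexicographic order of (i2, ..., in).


-[[[[s1, s4], s3], s5], s2]

Left-normed coefficients sit on the s1-initial expansion words.
Composite bracket: [s2, [s5, [[s4, s1], s3]]]
Applying ab - ba throughout gives 16 signed words (2^4 = 16).
Only words starting with s1 matter:
  word s1s4s3s5s2 has sign -1, contributing -[[[[s1, s4], s3], s5], s2]


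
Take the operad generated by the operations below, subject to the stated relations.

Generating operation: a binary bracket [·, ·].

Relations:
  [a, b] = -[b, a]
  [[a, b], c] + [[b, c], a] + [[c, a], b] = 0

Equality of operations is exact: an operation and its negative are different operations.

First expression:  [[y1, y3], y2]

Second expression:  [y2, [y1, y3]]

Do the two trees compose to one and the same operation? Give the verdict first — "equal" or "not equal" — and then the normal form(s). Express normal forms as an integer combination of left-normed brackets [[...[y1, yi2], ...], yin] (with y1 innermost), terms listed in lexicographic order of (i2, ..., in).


not equal; first: [[y1, y3], y2]; second: -[[y1, y3], y2]


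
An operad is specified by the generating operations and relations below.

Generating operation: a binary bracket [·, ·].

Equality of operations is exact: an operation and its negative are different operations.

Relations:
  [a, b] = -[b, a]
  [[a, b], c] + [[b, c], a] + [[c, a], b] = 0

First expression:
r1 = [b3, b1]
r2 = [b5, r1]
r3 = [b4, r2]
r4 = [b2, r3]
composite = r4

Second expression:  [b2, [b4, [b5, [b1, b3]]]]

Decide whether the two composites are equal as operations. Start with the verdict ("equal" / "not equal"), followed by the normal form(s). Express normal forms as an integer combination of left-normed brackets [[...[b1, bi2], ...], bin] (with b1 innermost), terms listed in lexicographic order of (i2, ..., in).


not equal; first: [[[[b1, b3], b5], b4], b2]; second: -[[[[b1, b3], b5], b4], b2]

The first composite normalizes to [[[[b1, b3], b5], b4], b2]
The second composite normalizes to -[[[[b1, b3], b5], b4], b2]
The forms do not match — not equal.


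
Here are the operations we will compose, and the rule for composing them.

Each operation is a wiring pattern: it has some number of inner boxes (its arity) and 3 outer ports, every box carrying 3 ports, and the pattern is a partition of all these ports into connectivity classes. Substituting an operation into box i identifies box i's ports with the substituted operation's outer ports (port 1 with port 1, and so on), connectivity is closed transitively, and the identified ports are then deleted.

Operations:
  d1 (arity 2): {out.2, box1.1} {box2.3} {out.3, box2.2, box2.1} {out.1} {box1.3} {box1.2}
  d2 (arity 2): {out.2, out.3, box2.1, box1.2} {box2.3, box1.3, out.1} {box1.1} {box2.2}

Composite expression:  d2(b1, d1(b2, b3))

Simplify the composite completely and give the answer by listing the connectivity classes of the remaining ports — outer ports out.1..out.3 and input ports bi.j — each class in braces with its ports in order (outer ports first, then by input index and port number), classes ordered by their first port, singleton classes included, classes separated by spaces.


Reachability decides: close wires over d2-identified ports.
the subtree at d1 composes to {out.1} {out.2, b2.1} {out.3, b3.1, b3.2} {b2.2} {b2.3} {b3.3} on (b2, b3); out.j = own outer ports
the subtree at d2 composes to {out.1, b1.3, b3.1, b3.2} {out.2, out.3, b1.2} {b1.1} {b2.1} {b2.2} {b2.3} {b3.3} on (b1, b2, b3); out.j = own outer ports

{out.1, b1.3, b3.1, b3.2} {out.2, out.3, b1.2} {b1.1} {b2.1} {b2.2} {b2.3} {b3.3}


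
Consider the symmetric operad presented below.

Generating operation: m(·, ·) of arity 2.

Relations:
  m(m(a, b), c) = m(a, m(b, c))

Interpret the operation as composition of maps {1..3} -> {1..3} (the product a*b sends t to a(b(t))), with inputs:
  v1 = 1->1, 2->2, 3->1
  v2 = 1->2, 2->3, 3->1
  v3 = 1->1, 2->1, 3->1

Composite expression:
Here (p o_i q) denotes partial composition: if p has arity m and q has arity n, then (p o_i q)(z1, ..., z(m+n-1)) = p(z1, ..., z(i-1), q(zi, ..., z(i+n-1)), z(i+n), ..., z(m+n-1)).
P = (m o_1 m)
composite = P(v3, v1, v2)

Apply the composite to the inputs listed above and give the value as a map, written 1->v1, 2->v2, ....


1->1, 2->1, 3->1

m(v3, v1) = 1->1, 2->1, 3->1
m(m(v3, v1), v2) = 1->1, 2->1, 3->1


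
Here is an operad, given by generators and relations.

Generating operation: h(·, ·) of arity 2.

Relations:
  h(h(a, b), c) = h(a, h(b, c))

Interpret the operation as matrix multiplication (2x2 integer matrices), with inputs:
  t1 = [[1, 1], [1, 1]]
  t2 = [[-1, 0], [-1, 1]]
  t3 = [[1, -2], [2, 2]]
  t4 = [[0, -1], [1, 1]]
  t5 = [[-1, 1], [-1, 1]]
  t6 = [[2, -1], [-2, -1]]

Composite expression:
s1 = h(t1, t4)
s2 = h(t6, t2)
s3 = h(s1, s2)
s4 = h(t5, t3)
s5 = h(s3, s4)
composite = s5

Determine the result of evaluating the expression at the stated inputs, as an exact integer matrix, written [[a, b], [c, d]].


h(t1, t4) = [[1, 0], [1, 0]]
h(t6, t2) = [[-1, -1], [3, -1]]
h(h(t1, t4), h(t6, t2)) = [[-1, -1], [-1, -1]]
h(t5, t3) = [[1, 4], [1, 4]]
h(h(h(t1, t4), h(t6, t2)), h(t5, t3)) = [[-2, -8], [-2, -8]]

[[-2, -8], [-2, -8]]


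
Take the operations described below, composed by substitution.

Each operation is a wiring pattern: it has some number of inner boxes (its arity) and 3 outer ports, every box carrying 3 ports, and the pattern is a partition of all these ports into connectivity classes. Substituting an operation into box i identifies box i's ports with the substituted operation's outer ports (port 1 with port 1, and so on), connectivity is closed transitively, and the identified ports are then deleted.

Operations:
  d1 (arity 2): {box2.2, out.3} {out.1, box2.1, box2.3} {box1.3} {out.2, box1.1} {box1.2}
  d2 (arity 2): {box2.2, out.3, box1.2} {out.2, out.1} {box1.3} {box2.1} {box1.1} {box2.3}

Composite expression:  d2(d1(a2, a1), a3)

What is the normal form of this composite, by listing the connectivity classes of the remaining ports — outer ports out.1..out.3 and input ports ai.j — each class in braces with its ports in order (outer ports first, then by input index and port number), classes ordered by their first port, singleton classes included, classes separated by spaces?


Two ports join when wires chain via d2-identified ports.
composing d1 on (a2, a1), with out.j its own outer ports: {out.1, a1.1, a1.3} {out.2, a2.1} {out.3, a1.2} {a2.2} {a2.3}
composing d2 on (a2, a1, a3), with out.j its own outer ports: {out.1, out.2} {out.3, a2.1, a3.2} {a1.1, a1.3} {a1.2} {a2.2} {a2.3} {a3.1} {a3.3}

{out.1, out.2} {out.3, a2.1, a3.2} {a1.1, a1.3} {a1.2} {a2.2} {a2.3} {a3.1} {a3.3}


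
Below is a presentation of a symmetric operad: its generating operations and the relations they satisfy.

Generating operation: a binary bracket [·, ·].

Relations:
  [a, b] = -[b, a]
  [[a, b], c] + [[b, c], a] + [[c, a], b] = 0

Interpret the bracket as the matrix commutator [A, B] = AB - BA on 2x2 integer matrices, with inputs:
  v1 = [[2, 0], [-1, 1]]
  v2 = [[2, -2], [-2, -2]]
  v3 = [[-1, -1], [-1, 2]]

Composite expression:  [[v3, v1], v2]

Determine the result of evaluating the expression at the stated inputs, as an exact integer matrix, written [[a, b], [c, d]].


[v3, v1] = [[1, 1], [-4, -1]]
[[v3, v1], v2] = [[-10, -8], [-12, 10]]

[[-10, -8], [-12, 10]]


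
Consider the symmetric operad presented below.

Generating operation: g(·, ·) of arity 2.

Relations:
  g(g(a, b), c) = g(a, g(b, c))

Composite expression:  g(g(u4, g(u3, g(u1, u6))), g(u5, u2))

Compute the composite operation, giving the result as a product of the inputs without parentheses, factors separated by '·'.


u4 · u3 · u1 · u6 · u5 · u2

All parenthesizations of g agree; list the u-inputs left to right.
g(u1, u6) flattens to u1 · u6
g(u3, g(u1, u6)) flattens to u3 · u1 · u6
g(u4, g(u3, g(u1, u6))) flattens to u4 · u3 · u1 · u6
g(u5, u2) flattens to u5 · u2
g(g(u4, g(u3, g(u1, u6))), g(u5, u2)) flattens to u4 · u3 · u1 · u6 · u5 · u2


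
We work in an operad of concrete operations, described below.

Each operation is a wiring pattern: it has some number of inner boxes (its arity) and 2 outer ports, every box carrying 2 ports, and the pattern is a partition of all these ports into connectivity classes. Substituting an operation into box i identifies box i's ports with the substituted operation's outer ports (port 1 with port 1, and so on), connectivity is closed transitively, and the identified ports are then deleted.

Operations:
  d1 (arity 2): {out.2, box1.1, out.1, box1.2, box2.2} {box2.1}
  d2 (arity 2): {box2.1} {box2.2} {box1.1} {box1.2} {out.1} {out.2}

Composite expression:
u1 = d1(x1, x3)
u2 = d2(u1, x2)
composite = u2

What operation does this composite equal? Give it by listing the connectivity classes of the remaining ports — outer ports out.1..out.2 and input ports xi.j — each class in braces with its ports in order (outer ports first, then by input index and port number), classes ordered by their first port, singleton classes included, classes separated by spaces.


{out.1} {out.2} {x1.1, x1.2, x3.2} {x2.1} {x2.2} {x3.1}

After gluing at d2, chains via deleted ports link the x-ports.
stage d1: inputs (x1, x3), connectivity {out.1, out.2, x1.1, x1.2, x3.2} {x3.1}, out.j its boundary
stage d2: inputs (x1, x3, x2), connectivity {out.1} {out.2} {x1.1, x1.2, x3.2} {x2.1} {x2.2} {x3.1}, out.j its boundary


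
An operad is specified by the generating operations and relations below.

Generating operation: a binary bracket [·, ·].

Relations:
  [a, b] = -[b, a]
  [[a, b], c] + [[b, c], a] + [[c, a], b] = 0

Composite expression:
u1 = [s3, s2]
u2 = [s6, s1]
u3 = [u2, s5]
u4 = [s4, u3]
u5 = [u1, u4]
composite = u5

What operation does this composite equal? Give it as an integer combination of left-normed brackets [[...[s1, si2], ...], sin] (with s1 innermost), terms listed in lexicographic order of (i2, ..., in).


[[[[[s1, s6], s5], s4], s2], s3] - [[[[[s1, s6], s5], s4], s3], s2]


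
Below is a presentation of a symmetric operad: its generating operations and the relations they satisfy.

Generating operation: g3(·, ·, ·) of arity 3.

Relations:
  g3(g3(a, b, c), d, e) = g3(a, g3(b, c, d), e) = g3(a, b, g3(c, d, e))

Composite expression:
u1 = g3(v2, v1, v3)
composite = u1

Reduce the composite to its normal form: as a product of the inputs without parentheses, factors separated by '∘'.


v2 ∘ v1 ∘ v3


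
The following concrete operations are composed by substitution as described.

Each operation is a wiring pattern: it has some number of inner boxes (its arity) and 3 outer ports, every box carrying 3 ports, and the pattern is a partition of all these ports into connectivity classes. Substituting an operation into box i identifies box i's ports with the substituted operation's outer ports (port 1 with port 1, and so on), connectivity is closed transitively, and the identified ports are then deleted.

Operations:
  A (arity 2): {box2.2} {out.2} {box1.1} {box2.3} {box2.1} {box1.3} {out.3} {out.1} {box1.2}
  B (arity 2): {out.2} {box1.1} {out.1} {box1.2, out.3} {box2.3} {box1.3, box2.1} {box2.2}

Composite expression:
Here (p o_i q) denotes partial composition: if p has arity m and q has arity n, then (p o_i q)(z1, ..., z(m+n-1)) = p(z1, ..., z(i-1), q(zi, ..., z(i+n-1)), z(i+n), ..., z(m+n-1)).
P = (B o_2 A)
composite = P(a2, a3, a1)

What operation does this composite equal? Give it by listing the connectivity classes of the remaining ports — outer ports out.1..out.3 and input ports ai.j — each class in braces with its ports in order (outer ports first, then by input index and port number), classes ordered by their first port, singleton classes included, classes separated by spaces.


Two ports join when wires chain via B-identified ports.
after A, the pattern on (a3, a1) reads {out.1} {out.2} {out.3} {a1.1} {a1.2} {a1.3} {a3.1} {a3.2} {a3.3} (out.j = its outer ports)
after B, the pattern on (a2, a3, a1) reads {out.1} {out.2} {out.3, a2.2} {a1.1} {a1.2} {a1.3} {a2.1} {a2.3} {a3.1} {a3.2} {a3.3} (out.j = its outer ports)

{out.1} {out.2} {out.3, a2.2} {a1.1} {a1.2} {a1.3} {a2.1} {a2.3} {a3.1} {a3.2} {a3.3}


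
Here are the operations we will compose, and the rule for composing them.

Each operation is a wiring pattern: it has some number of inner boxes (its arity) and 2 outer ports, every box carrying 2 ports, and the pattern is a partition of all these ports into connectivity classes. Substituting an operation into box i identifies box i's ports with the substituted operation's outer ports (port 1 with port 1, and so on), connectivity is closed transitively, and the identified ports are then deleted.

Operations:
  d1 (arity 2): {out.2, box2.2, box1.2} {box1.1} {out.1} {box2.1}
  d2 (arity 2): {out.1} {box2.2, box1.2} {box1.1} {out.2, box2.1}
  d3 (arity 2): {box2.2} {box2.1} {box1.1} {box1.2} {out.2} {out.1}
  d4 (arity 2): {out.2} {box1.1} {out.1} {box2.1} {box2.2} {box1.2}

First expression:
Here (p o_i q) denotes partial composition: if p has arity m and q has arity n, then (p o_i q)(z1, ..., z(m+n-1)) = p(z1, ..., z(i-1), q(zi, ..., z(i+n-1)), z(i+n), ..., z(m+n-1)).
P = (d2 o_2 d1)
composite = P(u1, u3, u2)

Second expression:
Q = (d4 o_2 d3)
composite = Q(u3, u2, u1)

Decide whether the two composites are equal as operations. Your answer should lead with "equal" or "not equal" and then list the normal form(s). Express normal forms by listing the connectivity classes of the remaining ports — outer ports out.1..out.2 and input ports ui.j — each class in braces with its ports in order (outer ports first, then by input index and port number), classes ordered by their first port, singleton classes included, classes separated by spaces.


not equal: they reduce to {out.1} {out.2} {u1.1} {u1.2, u2.2, u3.2} {u2.1} {u3.1} and {out.1} {out.2} {u1.1} {u1.2} {u2.1} {u2.2} {u3.1} {u3.2}


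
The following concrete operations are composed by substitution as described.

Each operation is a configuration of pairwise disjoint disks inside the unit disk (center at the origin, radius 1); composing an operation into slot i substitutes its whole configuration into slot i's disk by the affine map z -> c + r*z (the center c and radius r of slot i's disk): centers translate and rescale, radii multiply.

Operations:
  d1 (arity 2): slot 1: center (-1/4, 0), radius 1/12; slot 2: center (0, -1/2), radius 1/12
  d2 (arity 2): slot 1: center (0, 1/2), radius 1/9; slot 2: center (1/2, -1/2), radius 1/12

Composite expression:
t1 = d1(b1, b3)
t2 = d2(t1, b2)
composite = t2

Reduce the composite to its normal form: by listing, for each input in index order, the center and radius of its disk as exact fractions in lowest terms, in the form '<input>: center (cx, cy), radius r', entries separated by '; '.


b1: center (-1/36, 1/2), radius 1/108; b2: center (1/2, -1/2), radius 1/12; b3: center (0, 4/9), radius 1/108


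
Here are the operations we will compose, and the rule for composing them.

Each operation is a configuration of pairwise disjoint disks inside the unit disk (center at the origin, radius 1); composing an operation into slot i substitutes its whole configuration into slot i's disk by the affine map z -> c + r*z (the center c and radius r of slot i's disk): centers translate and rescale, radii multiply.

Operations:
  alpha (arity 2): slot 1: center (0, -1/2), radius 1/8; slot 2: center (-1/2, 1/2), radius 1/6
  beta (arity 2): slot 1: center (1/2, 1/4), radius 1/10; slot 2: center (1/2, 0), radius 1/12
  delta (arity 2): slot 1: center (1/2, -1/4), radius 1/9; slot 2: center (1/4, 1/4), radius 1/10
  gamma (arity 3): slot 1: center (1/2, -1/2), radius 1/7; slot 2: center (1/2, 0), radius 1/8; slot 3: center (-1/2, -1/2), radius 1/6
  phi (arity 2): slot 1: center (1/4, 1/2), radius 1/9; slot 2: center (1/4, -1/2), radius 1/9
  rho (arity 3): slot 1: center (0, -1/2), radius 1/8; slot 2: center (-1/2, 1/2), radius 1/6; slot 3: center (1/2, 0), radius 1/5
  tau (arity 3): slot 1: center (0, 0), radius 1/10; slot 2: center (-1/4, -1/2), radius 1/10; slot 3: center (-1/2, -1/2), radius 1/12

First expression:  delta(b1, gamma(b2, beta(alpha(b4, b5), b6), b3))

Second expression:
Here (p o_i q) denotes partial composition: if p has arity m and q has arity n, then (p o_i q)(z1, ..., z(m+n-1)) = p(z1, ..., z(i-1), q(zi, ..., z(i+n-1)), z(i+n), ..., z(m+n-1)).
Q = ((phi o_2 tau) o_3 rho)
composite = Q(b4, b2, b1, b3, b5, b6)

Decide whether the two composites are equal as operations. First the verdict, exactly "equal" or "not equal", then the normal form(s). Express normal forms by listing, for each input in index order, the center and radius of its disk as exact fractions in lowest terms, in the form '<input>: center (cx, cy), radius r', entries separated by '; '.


not equal; the first gives b1: center (1/2, -1/4), radius 1/9; b2: center (3/10, 1/5), radius 1/70; b3: center (1/5, 1/5), radius 1/60; b4: center (49/160, 101/400), radius 1/6400; b5: center (489/1600, 203/800), radius 1/4800; b6: center (49/160, 1/4), radius 1/960 and the second b1: center (2/9, -101/180), radius 1/720; b2: center (1/4, -1/2), radius 1/90; b3: center (13/60, -11/20), radius 1/540; b4: center (1/4, 1/2), radius 1/9; b5: center (41/180, -5/9), radius 1/450; b6: center (7/36, -5/9), radius 1/108

Reducing the first expression gives b1: center (1/2, -1/4), radius 1/9; b2: center (3/10, 1/5), radius 1/70; b3: center (1/5, 1/5), radius 1/60; b4: center (49/160, 101/400), radius 1/6400; b5: center (489/1600, 203/800), radius 1/4800; b6: center (49/160, 1/4), radius 1/960
Reducing the second expression gives b1: center (2/9, -101/180), radius 1/720; b2: center (1/4, -1/2), radius 1/90; b3: center (13/60, -11/20), radius 1/540; b4: center (1/4, 1/2), radius 1/9; b5: center (41/180, -5/9), radius 1/450; b6: center (7/36, -5/9), radius 1/108
Different reductions; not equal.


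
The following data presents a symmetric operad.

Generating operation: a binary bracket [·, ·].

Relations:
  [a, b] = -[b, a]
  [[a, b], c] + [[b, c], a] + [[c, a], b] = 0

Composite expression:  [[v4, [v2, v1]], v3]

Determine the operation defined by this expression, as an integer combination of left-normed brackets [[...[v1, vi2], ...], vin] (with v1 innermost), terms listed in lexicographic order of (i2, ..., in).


[[[v1, v2], v4], v3]

A multilinear Lie element is pinned by v1-initial words (v1 innermost).
Composite bracket: [[v4, [v2, v1]], v3]
Under [a, b] = ab - ba we get 8 signed associative words (2^3 = 8).
Only words starting with v1 matter:
  word v1v2v4v3 has sign +1, contributing +[[[v1, v2], v4], v3]


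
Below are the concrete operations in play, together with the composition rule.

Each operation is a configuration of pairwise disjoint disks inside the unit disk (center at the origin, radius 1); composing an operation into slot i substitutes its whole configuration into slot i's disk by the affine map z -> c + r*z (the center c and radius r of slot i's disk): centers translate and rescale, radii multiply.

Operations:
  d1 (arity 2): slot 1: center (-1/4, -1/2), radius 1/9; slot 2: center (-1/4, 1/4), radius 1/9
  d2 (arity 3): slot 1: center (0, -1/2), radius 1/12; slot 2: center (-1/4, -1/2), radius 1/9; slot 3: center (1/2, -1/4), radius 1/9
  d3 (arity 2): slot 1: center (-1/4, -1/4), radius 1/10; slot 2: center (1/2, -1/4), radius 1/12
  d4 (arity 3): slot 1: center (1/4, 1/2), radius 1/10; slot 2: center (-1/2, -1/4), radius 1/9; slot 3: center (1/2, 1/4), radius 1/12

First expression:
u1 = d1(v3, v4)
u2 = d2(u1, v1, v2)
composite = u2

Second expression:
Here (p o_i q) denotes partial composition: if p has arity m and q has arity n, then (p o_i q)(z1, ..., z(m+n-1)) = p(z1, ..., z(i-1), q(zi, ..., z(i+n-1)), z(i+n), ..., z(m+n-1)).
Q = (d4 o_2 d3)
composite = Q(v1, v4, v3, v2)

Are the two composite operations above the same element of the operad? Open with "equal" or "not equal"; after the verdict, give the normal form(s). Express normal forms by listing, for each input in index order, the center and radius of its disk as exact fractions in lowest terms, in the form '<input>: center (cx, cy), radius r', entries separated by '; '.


not equal — first v1: center (-1/4, -1/2), radius 1/9; v2: center (1/2, -1/4), radius 1/9; v3: center (-1/48, -13/24), radius 1/108; v4: center (-1/48, -23/48), radius 1/108, second v1: center (1/4, 1/2), radius 1/10; v2: center (1/2, 1/4), radius 1/12; v3: center (-4/9, -5/18), radius 1/108; v4: center (-19/36, -5/18), radius 1/90

In normal form, the first expression is v1: center (-1/4, -1/2), radius 1/9; v2: center (1/2, -1/4), radius 1/9; v3: center (-1/48, -13/24), radius 1/108; v4: center (-1/48, -23/48), radius 1/108
In normal form, the second expression is v1: center (1/4, 1/2), radius 1/10; v2: center (1/2, 1/4), radius 1/12; v3: center (-4/9, -5/18), radius 1/108; v4: center (-19/36, -5/18), radius 1/90
No match — not equal.


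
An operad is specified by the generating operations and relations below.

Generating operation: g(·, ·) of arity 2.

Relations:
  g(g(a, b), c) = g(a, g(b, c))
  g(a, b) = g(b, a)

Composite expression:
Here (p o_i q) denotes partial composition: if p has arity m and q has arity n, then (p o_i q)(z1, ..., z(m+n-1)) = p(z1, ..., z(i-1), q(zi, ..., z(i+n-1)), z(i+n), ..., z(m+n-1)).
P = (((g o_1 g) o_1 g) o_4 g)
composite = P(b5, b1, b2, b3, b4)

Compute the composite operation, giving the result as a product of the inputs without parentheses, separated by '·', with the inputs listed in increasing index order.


b1 · b2 · b3 · b4 · b5

Any arrangement under g is one operation, so sort the b-inputs.
g(b5, b1) unparenthesizes to b5 · b1
g(g(b5, b1), b2) unparenthesizes to b5 · b1 · b2
g(b3, b4) unparenthesizes to b3 · b4
g(g(g(b5, b1), b2), g(b3, b4)) unparenthesizes to b5 · b1 · b2 · b3 · b4
sorting the factors by input index: b1 · b2 · b3 · b4 · b5


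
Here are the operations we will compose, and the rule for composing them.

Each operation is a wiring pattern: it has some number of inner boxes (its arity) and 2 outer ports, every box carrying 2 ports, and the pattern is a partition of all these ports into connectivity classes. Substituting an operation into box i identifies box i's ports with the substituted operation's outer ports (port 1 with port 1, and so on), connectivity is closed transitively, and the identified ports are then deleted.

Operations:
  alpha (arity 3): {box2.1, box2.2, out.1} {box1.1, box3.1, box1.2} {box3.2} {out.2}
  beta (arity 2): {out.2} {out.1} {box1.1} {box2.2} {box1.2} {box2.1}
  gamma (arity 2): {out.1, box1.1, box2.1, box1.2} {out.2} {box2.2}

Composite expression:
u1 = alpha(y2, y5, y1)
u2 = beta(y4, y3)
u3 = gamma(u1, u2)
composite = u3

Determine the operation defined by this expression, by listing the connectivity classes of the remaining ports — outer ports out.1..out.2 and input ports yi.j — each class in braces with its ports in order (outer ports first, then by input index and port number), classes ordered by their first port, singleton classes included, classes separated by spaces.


{out.1, y5.1, y5.2} {out.2} {y1.1, y2.1, y2.2} {y1.2} {y3.1} {y3.2} {y4.1} {y4.2}

Connectivity passes through glued gamma-boundaries; trace each wire chain.
through alpha, on inputs (y2, y5, y1): {out.1, y5.1, y5.2} {out.2} {y1.1, y2.1, y2.2} {y1.2} (out.j = stage outer ports)
through beta, on inputs (y4, y3): {out.1} {out.2} {y3.1} {y3.2} {y4.1} {y4.2} (out.j = stage outer ports)
through gamma, on inputs (y2, y5, y1, y4, y3): {out.1, y5.1, y5.2} {out.2} {y1.1, y2.1, y2.2} {y1.2} {y3.1} {y3.2} {y4.1} {y4.2} (out.j = stage outer ports)


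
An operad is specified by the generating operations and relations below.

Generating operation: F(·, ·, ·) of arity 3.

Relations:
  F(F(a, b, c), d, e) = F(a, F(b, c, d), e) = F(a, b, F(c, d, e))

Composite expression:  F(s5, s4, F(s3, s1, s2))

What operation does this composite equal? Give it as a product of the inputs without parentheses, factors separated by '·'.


s5 · s4 · s3 · s1 · s2

Associativity of F dissolves the nesting; only the s-input order survives.
F(s3, s1, s2) linearizes to s3 · s1 · s2
F(s5, s4, F(s3, s1, s2)) linearizes to s5 · s4 · s3 · s1 · s2


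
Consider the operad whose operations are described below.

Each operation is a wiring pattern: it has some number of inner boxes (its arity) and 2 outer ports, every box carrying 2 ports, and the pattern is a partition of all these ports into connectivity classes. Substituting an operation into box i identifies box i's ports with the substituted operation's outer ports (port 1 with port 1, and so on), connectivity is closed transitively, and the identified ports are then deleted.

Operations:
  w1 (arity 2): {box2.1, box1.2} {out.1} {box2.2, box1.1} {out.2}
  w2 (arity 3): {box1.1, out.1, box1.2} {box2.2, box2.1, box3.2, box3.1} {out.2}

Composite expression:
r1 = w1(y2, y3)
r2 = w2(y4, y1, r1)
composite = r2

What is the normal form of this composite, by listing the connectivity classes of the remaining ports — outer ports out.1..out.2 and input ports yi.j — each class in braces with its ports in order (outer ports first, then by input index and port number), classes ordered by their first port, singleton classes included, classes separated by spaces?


{out.1, y4.1, y4.2} {out.2} {y1.1, y1.2} {y2.1, y3.2} {y2.2, y3.1}

Two ports join when wires chain via w2-identified ports.
through w1, on inputs (y2, y3): {out.1} {out.2} {y2.1, y3.2} {y2.2, y3.1} (out.j = stage outer ports)
through w2, on inputs (y4, y1, y2, y3): {out.1, y4.1, y4.2} {out.2} {y1.1, y1.2} {y2.1, y3.2} {y2.2, y3.1} (out.j = stage outer ports)


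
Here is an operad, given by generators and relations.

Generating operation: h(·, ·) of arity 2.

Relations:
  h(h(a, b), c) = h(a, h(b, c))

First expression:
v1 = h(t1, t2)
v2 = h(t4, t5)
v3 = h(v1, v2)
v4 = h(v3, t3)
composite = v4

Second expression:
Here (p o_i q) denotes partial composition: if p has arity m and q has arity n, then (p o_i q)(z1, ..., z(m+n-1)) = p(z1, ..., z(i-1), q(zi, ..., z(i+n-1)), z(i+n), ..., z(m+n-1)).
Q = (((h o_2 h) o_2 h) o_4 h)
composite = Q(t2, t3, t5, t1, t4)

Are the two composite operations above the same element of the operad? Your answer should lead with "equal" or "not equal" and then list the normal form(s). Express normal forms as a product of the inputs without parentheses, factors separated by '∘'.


In normal form, the first expression is t1 ∘ t2 ∘ t4 ∘ t5 ∘ t3
In normal form, the second expression is t2 ∘ t3 ∘ t5 ∘ t1 ∘ t4
Distinct normal forms: not equal.

not equal; first: t1 ∘ t2 ∘ t4 ∘ t5 ∘ t3; second: t2 ∘ t3 ∘ t5 ∘ t1 ∘ t4


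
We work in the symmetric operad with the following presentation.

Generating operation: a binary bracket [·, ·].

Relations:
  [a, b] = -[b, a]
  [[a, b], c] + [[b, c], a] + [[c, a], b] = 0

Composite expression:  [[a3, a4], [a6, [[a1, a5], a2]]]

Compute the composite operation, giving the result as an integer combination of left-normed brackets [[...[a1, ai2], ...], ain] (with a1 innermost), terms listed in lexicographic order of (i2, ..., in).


[[[[[a1, a5], a2], a6], a3], a4] - [[[[[a1, a5], a2], a6], a4], a3]

Antisymmetry and Jacobi reduce to a1-anchored left-normed brackets.
Composite bracket: [[a3, a4], [a6, [[a1, a5], a2]]]
Full expansion: 32 signed words from ab - ba (2^5 = 32).
Words beginning with a1 determine it all:
  the word a1a5a2a6a3a4 carries sign +1 and contributes +[[[[[a1, a5], a2], a6], a3], a4]
  the word a1a5a2a6a4a3 carries sign -1 and contributes -[[[[[a1, a5], a2], a6], a4], a3]


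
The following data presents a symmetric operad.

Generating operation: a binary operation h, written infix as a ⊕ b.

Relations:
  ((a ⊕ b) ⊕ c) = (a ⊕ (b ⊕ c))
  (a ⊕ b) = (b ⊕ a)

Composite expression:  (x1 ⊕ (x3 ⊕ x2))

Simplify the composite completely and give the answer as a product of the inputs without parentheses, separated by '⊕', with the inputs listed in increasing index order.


x1 ⊕ x2 ⊕ x3

Shape and order are irrelevant to h; the x-input set decides.
(x3 ⊕ x2) spells out as x3 ⊕ x2
(x1 ⊕ (x3 ⊕ x2)) spells out as x1 ⊕ x3 ⊕ x2
reordering the factors by index: x1 ⊕ x2 ⊕ x3


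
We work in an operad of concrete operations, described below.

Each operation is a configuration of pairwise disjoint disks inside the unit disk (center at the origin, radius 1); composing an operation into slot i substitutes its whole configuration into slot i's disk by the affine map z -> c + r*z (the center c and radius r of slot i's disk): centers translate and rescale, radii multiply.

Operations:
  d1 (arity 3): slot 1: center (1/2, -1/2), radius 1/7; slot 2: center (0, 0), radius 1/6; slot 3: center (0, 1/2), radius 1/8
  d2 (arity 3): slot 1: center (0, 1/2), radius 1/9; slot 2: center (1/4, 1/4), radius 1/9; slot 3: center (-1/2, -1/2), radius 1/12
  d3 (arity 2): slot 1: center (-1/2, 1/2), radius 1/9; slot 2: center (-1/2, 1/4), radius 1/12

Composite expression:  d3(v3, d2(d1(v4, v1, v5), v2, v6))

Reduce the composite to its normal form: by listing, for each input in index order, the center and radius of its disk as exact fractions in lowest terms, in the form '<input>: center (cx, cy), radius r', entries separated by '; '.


v1: center (-1/2, 7/24), radius 1/648; v2: center (-23/48, 13/48), radius 1/108; v3: center (-1/2, 1/2), radius 1/9; v4: center (-107/216, 31/108), radius 1/756; v5: center (-1/2, 8/27), radius 1/864; v6: center (-13/24, 5/24), radius 1/144

Follow each v-input down from d3: c' goes to c + r*c', radius to r*r'.
v3: after 1 affine step, its disk has center (-1/2, 1/2), radius 1/9
v4: after 3 affine steps, its disk has center (-107/216, 31/108), radius 1/756
v1: after 3 affine steps, its disk has center (-1/2, 7/24), radius 1/648
v5: after 3 affine steps, its disk has center (-1/2, 8/27), radius 1/864
v2: after 2 affine steps, its disk has center (-23/48, 13/48), radius 1/108
v6: after 2 affine steps, its disk has center (-13/24, 5/24), radius 1/144


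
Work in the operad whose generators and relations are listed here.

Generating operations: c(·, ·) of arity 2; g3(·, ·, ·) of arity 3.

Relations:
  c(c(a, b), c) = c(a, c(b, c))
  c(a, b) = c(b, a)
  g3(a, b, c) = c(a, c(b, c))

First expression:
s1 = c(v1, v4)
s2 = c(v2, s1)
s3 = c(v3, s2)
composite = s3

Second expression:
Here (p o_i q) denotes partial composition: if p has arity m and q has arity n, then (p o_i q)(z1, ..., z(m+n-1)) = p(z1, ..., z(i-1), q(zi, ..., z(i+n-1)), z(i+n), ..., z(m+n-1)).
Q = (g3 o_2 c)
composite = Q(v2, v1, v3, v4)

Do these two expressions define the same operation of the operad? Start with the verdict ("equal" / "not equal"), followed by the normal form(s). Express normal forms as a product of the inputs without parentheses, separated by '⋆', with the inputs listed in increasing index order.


equal: each reduces to v1 ⋆ v2 ⋆ v3 ⋆ v4

The first expression, normalized: v1 ⋆ v2 ⋆ v3 ⋆ v4
The second expression, normalized: v1 ⋆ v2 ⋆ v3 ⋆ v4
Same normal form: equal.


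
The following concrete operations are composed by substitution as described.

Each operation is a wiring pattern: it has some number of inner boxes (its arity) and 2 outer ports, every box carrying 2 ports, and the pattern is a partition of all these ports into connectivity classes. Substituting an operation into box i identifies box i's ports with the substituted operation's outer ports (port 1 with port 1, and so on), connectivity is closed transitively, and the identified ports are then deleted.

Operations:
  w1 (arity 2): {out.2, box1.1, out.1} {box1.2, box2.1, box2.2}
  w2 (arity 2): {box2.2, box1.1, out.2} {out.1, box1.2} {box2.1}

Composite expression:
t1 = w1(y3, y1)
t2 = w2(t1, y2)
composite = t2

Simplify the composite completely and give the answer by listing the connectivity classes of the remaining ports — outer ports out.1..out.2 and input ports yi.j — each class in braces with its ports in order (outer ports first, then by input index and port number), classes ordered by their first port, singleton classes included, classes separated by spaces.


{out.1, out.2, y2.2, y3.1} {y1.1, y1.2, y3.2} {y2.1}

After gluing at w2, chains via deleted ports link the y-ports.
the subtree at w1 composes to {out.1, out.2, y3.1} {y1.1, y1.2, y3.2} on (y3, y1); out.j = own outer ports
the subtree at w2 composes to {out.1, out.2, y2.2, y3.1} {y1.1, y1.2, y3.2} {y2.1} on (y3, y1, y2); out.j = own outer ports


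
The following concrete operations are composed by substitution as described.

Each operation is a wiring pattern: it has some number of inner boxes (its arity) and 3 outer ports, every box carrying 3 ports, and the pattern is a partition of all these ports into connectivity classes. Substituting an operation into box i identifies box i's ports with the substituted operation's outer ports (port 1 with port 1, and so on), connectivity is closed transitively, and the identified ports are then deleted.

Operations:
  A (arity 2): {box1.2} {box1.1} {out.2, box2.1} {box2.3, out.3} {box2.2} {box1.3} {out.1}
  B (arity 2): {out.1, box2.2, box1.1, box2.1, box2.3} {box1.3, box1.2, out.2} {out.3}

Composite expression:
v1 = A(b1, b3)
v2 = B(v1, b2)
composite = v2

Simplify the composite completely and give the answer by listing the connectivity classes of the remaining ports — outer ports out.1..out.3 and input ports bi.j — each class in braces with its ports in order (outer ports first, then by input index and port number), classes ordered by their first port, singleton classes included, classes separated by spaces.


{out.1, b2.1, b2.2, b2.3} {out.2, b3.1, b3.3} {out.3} {b1.1} {b1.2} {b1.3} {b3.2}


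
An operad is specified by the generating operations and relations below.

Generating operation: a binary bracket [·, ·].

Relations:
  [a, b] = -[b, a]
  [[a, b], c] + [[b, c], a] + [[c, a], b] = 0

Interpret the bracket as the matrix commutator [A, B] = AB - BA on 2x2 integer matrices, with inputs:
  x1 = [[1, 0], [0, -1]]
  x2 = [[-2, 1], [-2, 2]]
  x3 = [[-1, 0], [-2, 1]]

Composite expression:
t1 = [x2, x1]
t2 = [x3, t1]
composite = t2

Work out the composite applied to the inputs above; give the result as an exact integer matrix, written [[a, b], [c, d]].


[x2, x1] = [[0, -2], [-4, 0]]
[x3, [x2, x1]] = [[-4, 4], [-8, 4]]

[[-4, 4], [-8, 4]]


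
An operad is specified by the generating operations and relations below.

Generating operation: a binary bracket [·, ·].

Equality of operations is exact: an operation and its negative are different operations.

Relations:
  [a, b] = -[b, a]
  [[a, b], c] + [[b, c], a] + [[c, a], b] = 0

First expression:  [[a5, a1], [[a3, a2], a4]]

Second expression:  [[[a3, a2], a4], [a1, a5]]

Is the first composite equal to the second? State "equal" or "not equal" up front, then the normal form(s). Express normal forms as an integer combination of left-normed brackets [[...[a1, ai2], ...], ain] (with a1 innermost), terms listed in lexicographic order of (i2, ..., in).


equal: each reduces to [[[[a1, a5], a2], a3], a4] - [[[[a1, a5], a3], a2], a4] - [[[[a1, a5], a4], a2], a3] + [[[[a1, a5], a4], a3], a2]

The first expression, normalized: [[[[a1, a5], a2], a3], a4] - [[[[a1, a5], a3], a2], a4] - [[[[a1, a5], a4], a2], a3] + [[[[a1, a5], a4], a3], a2]
The second expression, normalized: [[[[a1, a5], a2], a3], a4] - [[[[a1, a5], a3], a2], a4] - [[[[a1, a5], a4], a2], a3] + [[[[a1, a5], a4], a3], a2]
Both agree, so they are equal.


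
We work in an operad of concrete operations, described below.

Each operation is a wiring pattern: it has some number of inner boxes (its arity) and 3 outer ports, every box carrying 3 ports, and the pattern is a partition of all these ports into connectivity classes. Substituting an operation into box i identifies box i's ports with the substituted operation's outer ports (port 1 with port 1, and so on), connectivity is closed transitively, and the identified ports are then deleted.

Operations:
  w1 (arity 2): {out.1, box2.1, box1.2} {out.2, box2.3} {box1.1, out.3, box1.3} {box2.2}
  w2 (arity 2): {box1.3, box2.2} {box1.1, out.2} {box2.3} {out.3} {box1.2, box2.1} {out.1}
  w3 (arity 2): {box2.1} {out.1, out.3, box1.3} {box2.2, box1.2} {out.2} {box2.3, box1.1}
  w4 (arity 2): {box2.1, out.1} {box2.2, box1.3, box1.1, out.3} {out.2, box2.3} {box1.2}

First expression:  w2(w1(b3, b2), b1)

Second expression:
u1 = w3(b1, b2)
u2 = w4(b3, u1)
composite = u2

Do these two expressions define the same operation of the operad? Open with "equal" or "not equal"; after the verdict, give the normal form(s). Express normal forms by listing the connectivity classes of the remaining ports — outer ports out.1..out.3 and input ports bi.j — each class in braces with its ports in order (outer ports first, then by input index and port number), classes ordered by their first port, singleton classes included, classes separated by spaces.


In normal form, the first expression is {out.1} {out.2, b2.1, b3.2} {out.3} {b1.1, b2.3} {b1.2, b3.1, b3.3} {b1.3} {b2.2}
In normal form, the second expression is {out.1, out.2, b1.3} {out.3, b3.1, b3.3} {b1.1, b2.3} {b1.2, b2.2} {b2.1} {b3.2}
Different reductions; not equal.

not equal: they reduce to {out.1} {out.2, b2.1, b3.2} {out.3} {b1.1, b2.3} {b1.2, b3.1, b3.3} {b1.3} {b2.2} and {out.1, out.2, b1.3} {out.3, b3.1, b3.3} {b1.1, b2.3} {b1.2, b2.2} {b2.1} {b3.2}


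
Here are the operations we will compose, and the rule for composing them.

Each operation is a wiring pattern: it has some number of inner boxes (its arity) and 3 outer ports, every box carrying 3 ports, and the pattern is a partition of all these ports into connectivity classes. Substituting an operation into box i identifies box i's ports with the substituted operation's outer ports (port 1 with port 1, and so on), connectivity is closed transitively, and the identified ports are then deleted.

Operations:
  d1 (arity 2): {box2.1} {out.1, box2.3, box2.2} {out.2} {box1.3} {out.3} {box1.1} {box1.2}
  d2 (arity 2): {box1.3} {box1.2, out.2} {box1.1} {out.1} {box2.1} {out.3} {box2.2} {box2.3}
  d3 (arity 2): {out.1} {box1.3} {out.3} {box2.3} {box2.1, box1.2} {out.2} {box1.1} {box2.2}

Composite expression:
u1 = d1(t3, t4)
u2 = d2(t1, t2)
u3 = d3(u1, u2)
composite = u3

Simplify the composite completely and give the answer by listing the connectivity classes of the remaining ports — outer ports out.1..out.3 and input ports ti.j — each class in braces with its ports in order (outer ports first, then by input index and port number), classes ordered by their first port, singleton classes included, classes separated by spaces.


Reachability decides: close wires over d3-identified ports.
the subtree at d1 composes to {out.1, t4.2, t4.3} {out.2} {out.3} {t3.1} {t3.2} {t3.3} {t4.1} on (t3, t4); out.j = own outer ports
the subtree at d2 composes to {out.1} {out.2, t1.2} {out.3} {t1.1} {t1.3} {t2.1} {t2.2} {t2.3} on (t1, t2); out.j = own outer ports
the subtree at d3 composes to {out.1} {out.2} {out.3} {t1.1} {t1.2} {t1.3} {t2.1} {t2.2} {t2.3} {t3.1} {t3.2} {t3.3} {t4.1} {t4.2, t4.3} on (t3, t4, t1, t2); out.j = own outer ports

{out.1} {out.2} {out.3} {t1.1} {t1.2} {t1.3} {t2.1} {t2.2} {t2.3} {t3.1} {t3.2} {t3.3} {t4.1} {t4.2, t4.3}
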